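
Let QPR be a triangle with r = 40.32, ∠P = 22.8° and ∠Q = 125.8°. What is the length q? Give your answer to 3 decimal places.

62.767

The third angle is ∠R = 180° − ∠Q − ∠P = 31.40°.
Law of sines: q = r·sin Q/sin R ≈ 62.767.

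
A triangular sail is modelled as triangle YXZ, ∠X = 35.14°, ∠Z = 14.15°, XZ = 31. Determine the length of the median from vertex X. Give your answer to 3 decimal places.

The third angle is ∠Y = 180° − ∠X − ∠Z = 130.71°.
Law of sines: ZY = XZ·sin X/sin Y ≈ 23.539.
Law of sines: YX = XZ·sin Z/sin Y ≈ 9.9975.
Median from X: ½√(2·YX² + 2·XZ² − ZY²) ≈ 19.798.

19.798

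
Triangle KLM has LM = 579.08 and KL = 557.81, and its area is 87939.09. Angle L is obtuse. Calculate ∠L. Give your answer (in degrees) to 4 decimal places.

From area = ½·KL·LM·sin L, we get sin L = 2·area/(KL·LM) ≈ 0.54449.
Taking the obtuse solution, ∠L ≈ 147.01°.

∠L ≈ 147.0104°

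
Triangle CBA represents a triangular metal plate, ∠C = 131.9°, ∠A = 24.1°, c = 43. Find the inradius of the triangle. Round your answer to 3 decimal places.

4.580

The third angle is ∠B = 180° − ∠A − ∠C = 24.00°.
Law of sines: b = c·sin B/sin C ≈ 23.498.
Law of sines: a = c·sin A/sin C ≈ 23.59.
Area = ½·c·b·sin A ≈ 206.29.
Semiperimeter s = (43+23.498+23.59)/2 = 45.044.
Inradius = area/s = 206.29/45.044 ≈ 4.5798.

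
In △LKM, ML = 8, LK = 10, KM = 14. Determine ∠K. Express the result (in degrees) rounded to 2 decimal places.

∠K ≈ 34.05°

By the law of cosines, cos K = (LK² + KM² − ML²) / (2·LK·KM) ≈ 0.82857, so ∠K ≈ 34.05°.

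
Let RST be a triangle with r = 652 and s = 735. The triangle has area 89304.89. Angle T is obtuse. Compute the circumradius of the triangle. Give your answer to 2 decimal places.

From area = ½·r·s·sin T, we get sin T = 2·area/(r·s) ≈ 0.37271.
Taking the obtuse solution, ∠T ≈ 158.12°.
Law of cosines then gives t ≈ 1361.9.
Circumradius = t/(2 sin T) ≈ 1827.

1827.00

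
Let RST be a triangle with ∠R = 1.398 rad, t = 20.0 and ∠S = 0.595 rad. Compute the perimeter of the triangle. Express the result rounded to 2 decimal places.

The third angle is ∠T = π − ∠R − ∠S = 1.149 rad.
Law of sines: r = t·sin R/sin T ≈ 21.599.
Law of sines: s = t·sin S/sin T ≈ 12.289.
Semiperimeter p = (21.599+12.289+20)/2 = 26.944.
Perimeter = 21.599 + 12.289 + 20 = 53.888.

53.89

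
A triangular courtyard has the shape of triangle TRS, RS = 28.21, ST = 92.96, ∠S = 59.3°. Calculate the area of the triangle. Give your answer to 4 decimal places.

area ≈ 1127.4390

Area = ½·RS·ST·sin S ≈ 1127.4.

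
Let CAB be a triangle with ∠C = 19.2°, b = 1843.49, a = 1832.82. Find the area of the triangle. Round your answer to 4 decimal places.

Area = ½·a·b·sin C ≈ 5.5558e+05.

555584.9027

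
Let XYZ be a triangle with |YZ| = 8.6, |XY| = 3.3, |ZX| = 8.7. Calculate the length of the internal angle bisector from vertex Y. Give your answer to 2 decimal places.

By the law of cosines, cos Y = (|XY|² + |YZ|² − |ZX|²) / (2·|XY|·|YZ|) ≈ 0.16138, so ∠Y ≈ 1.409 rad.
The bisector from Y has length 2·|XY|·|YZ|·cos(∠Y/2)/(|XY|+|YZ|) ≈ 3.6347.

3.63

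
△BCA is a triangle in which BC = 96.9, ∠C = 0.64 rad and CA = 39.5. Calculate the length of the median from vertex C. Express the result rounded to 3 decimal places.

By the law of cosines, AB² = BC² + CA² − 2·BC·CA·cos C = 4809.7, so AB ≈ 69.352.
Median from C: ½√(2·BC² + 2·CA² − AB²) ≈ 65.364.

m_C ≈ 65.364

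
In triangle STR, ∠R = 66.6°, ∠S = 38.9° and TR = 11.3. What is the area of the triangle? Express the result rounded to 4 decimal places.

The third angle is ∠T = 180° − ∠R − ∠S = 74.50°.
Law of sines: RS = TR·sin T/sin S ≈ 17.34.
Law of sines: ST = TR·sin R/sin S ≈ 16.515.
Area = ½·TR·RS·sin R ≈ 89.915.

89.9145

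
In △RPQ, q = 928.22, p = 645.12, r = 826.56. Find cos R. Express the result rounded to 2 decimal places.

By the law of cosines, cos R = (p² + q² − r²) / (2·p·q) ≈ 0.49646, so ∠R ≈ 60.23°.

0.50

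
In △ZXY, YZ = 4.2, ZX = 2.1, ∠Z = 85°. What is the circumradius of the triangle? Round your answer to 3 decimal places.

R ≈ 2.273

By the law of cosines, XY² = YZ² + ZX² − 2·YZ·ZX·cos Z = 20.513, so XY ≈ 4.5291.
Area = ½·YZ·ZX·sin Z ≈ 4.3932.
Circumradius = XY/(2 sin Z) ≈ 2.2732.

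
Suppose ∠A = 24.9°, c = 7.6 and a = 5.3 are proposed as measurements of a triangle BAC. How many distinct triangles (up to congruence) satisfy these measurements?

c·sin A = 7.6·sin(24.9°) ≈ 3.2.
Since c sin A < a < c (3.2 < 5.3 < 7.6), two triangles exist.

2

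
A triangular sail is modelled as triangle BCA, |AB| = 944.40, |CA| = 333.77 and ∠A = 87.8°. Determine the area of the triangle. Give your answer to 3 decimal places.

157490.025

Area = ½·|CA|·|AB|·sin A ≈ 1.5749e+05.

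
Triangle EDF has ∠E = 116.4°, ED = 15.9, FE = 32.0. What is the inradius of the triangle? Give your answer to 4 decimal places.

By the law of cosines, DF² = FE² + ED² − 2·FE·ED·cos E = 1729.3, so DF ≈ 41.585.
Area = ½·FE·ED·sin E ≈ 227.87.
Semiperimeter s = (41.585+32+15.9)/2 = 44.742.
Inradius = area/s = 227.87/44.742 ≈ 5.0929.

r ≈ 5.0929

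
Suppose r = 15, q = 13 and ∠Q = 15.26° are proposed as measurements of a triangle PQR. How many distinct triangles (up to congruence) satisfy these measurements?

2

r·sin Q = 15·sin(15.26°) ≈ 3.948.
Since r sin Q < q < r (3.948 < 13 < 15), two triangles exist.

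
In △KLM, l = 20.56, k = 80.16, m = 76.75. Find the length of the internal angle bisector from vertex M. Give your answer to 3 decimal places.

By the law of cosines, cos M = (k² + l² − m²) / (2·k·l) ≈ 0.29057, so ∠M ≈ 73.11°.
The bisector from M has length 2·k·l·cos(∠M/2)/(k+l) ≈ 26.289.

t_M ≈ 26.289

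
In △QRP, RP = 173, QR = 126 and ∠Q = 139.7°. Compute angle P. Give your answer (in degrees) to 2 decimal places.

Law of sines: sin P = QR·sin Q/RP ≈ 0.47107.
Since RP ≥ QR, only the acute value applies: ∠P ≈ 28.10°.
Then ∠R = 180° − ∠Q − ∠P ≈ 12.20°.

28.10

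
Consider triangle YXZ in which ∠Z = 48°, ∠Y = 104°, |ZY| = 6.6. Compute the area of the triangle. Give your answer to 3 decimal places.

The third angle is ∠X = 180° − ∠Z − ∠Y = 28.00°.
Law of sines: |XZ| = |ZY|·sin Y/sin X ≈ 13.641.
Law of sines: |YX| = |ZY|·sin Z/sin X ≈ 10.447.
Area = ½·|ZY|·|XZ|·sin Z ≈ 33.452.

33.452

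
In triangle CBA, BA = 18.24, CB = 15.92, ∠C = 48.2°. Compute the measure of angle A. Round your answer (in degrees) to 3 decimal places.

Law of sines: sin A = CB·sin C/BA ≈ 0.65066.
Since BA ≥ CB, only the acute value applies: ∠A ≈ 40.59°.
Then ∠B = 180° − ∠C − ∠A ≈ 91.21°.

40.591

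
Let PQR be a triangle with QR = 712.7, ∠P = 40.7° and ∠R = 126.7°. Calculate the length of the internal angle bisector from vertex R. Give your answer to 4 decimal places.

The third angle is ∠Q = 180° − ∠R − ∠P = 12.60°.
Law of sines: RP = QR·sin Q/sin P ≈ 238.42.
Law of sines: PQ = QR·sin R/sin P ≈ 876.29.
The bisector from R has length 2·QR·RP·cos(∠R/2)/(QR+RP) ≈ 160.27.

t_R ≈ 160.2651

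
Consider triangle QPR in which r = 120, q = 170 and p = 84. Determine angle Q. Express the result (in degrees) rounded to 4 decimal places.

∠Q ≈ 111.6691°

By the law of cosines, cos Q = (p² + r² − q²) / (2·p·r) ≈ -0.36925, so ∠Q ≈ 111.67°.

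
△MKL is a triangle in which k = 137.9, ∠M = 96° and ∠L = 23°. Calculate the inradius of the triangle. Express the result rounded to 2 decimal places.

The third angle is ∠K = 180° − ∠L − ∠M = 61.00°.
Law of sines: m = k·sin M/sin K ≈ 156.8.
Law of sines: l = k·sin L/sin K ≈ 61.606.
Area = ½·k·m·sin L ≈ 4224.5.
Semiperimeter s = (156.8+137.9+61.606)/2 = 178.16.
Inradius = area/s = 4224.5/178.16 ≈ 23.712.

23.71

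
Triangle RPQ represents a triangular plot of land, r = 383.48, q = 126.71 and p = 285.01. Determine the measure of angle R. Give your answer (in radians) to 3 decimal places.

By the law of cosines, cos R = (p² + q² − r²) / (2·p·q) ≈ -0.68909, so ∠R ≈ 2.331 rad.

∠R ≈ 2.331 rad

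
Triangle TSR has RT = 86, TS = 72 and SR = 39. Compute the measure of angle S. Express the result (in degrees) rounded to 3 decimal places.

By the law of cosines, cos S = (TS² + SR² − RT²) / (2·TS·SR) ≈ -0.12304, so ∠S ≈ 97.07°.

97.068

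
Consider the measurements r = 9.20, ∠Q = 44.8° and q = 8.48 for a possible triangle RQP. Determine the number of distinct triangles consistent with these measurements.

2

r·sin Q = 9.20·sin(44.8°) ≈ 6.483.
Since r sin Q < q < r (6.483 < 8.48 < 9.20), two triangles exist.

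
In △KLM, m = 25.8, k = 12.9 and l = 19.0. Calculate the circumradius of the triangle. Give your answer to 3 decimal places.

By the law of cosines, cos K = (l² + m² − k²) / (2·l·m) ≈ 0.87743, so ∠K ≈ 28.67°.
Circumradius = k/(2 sin K) ≈ 13.446.

13.446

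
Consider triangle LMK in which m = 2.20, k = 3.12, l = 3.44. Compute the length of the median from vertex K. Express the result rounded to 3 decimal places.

2.430

Median from K: ½√(2·l² + 2·m² − k²) ≈ 2.4297.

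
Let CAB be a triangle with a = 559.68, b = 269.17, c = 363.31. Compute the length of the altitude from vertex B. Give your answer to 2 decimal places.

h_B ≈ 301.91

Semiperimeter s = (363.31 + 559.68 + 269.17)/2 = 596.08.
Heron's formula: area = √(596.08·232.77·36.4·326.91) ≈ 40633.
The altitude from B has length 2·area/b ≈ 301.91.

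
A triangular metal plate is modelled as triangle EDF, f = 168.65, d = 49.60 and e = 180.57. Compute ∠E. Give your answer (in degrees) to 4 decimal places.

95.8408

By the law of cosines, cos E = (d² + f² − e²) / (2·d·f) ≈ -0.10177, so ∠E ≈ 95.84°.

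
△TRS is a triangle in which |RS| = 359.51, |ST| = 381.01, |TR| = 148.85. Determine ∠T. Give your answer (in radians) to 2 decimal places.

By the law of cosines, cos T = (|ST|² + |TR|² − |RS|²) / (2·|ST|·|TR|) ≈ 0.33570, so ∠T ≈ 1.228 rad.

1.23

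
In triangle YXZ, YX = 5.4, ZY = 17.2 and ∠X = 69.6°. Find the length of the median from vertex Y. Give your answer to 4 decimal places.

m_Y ≈ 8.8650

Law of sines: sin Z = YX·sin X/ZY ≈ 0.29426.
Since ZY ≥ YX, only the acute value applies: ∠Z ≈ 17.11°.
Then ∠Y = 180° − ∠X − ∠Z ≈ 93.29°.
Law of sines gives XZ = ZY·sin Y/sin X ≈ 18.321.
Median from Y: ½√(2·ZY² + 2·YX² − XZ²) ≈ 8.865.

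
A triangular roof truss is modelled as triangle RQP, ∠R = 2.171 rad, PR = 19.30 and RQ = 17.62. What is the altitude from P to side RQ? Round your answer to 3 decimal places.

By the law of cosines, QP² = PR² + RQ² − 2·PR·RQ·cos R = 1067.1, so QP ≈ 32.666.
Area = ½·PR·RQ·sin R ≈ 140.31.
The altitude from P has length 2·area/RQ ≈ 15.927.

15.927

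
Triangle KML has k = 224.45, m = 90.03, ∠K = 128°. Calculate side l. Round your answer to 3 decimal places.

Law of sines: sin M = m·sin K/k ≈ 0.31608.
Since k ≥ m, only the acute value applies: ∠M ≈ 18.43°.
Then ∠L = 180° − ∠K − ∠M ≈ 33.57°.
Law of sines gives l = k·sin L/sin K ≈ 157.51.

157.515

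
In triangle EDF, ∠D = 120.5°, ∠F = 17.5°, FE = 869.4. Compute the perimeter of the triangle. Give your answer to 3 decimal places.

perimeter ≈ 1847.983

The third angle is ∠E = 180° − ∠D − ∠F = 42.00°.
Law of sines: DF = FE·sin E/sin D ≈ 675.17.
Law of sines: ED = FE·sin F/sin D ≈ 303.42.
Semiperimeter s = (675.17+869.4+303.42)/2 = 923.99.
Perimeter = 675.17 + 869.4 + 303.42 = 1848.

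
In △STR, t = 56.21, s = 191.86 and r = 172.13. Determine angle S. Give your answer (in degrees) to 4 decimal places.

101.9960

By the law of cosines, cos S = (t² + r² − s²) / (2·t·r) ≈ -0.20784, so ∠S ≈ 102.00°.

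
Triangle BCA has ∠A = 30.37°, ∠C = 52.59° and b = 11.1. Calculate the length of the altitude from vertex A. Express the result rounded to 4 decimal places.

h_A ≈ 8.8168

The third angle is ∠B = 180° − ∠C − ∠A = 97.04°.
Law of sines: c = b·sin C/sin B ≈ 8.8838.
Law of sines: a = b·sin A/sin B ≈ 5.6546.
Area = ½·b·c·sin A ≈ 24.928.
The altitude from A has length 2·area/a ≈ 8.8168.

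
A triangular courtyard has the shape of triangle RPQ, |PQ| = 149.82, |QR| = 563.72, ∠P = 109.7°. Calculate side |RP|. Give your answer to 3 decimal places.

Law of sines: sin R = |PQ|·sin P/|QR| ≈ 0.25021.
Since |QR| ≥ |PQ|, only the acute value applies: ∠R ≈ 14.49°.
Then ∠Q = 180° − ∠P − ∠R ≈ 55.81°.
Law of sines gives |RP| = |QR|·sin Q/sin P ≈ 495.28.

495.285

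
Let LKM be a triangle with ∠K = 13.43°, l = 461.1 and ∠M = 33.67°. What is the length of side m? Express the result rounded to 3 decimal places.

348.973

The third angle is ∠L = 180° − ∠K − ∠M = 132.90°.
Law of sines: m = l·sin M/sin L ≈ 348.97.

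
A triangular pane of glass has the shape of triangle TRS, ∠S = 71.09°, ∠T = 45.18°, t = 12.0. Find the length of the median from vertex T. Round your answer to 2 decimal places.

14.39

The third angle is ∠R = 180° − ∠S − ∠T = 63.73°.
Law of sines: r = t·sin R/sin T ≈ 15.17.
Law of sines: s = t·sin S/sin T ≈ 16.004.
Median from T: ½√(2·r² + 2·s² − t²) ≈ 14.392.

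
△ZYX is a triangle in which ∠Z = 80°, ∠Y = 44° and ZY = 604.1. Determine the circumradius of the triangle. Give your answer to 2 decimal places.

The third angle is ∠X = 180° − ∠Z − ∠Y = 56.00°.
Law of sines: YX = ZY·sin Z/sin X ≈ 717.61.
Law of sines: XZ = ZY·sin Y/sin X ≈ 506.18.
Circumradius = ZY/(2 sin X) ≈ 364.34.

R ≈ 364.34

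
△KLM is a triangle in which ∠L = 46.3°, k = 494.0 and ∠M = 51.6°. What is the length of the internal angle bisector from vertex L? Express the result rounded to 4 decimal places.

The third angle is ∠K = 180° − ∠L − ∠M = 82.10°.
Law of sines: l = k·sin L/sin K ≈ 360.57.
Law of sines: m = k·sin M/sin K ≈ 390.85.
The bisector from L has length 2·m·k·cos(∠L/2)/(m+k) ≈ 401.27.

t_L ≈ 401.2745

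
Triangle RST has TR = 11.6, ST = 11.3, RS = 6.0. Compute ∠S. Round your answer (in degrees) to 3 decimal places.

∠S ≈ 77.595°

By the law of cosines, cos S = (RS² + ST² − TR²) / (2·RS·ST) ≈ 0.21482, so ∠S ≈ 77.59°.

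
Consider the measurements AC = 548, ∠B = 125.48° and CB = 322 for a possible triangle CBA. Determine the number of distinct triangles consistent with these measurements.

CB·sin B = 322·sin(125.48°) ≈ 262.2.
Since ∠B is not acute, a triangle exists only if AC > CB; here AC > CB, so there is exactly one triangle.

1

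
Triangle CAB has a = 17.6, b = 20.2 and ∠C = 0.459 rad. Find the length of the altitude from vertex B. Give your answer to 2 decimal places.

By the law of cosines, c² = a² + b² − 2·a·b·cos C = 80.355, so c ≈ 8.9641.
Area = ½·a·b·sin C ≈ 78.757.
The altitude from B has length 2·area/b ≈ 7.7977.

h_B ≈ 7.80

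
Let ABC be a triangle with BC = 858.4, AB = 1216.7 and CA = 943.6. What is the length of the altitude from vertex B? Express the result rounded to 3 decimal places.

h_B ≈ 854.865

Semiperimeter s = (858.4 + 943.6 + 1216.7)/2 = 1509.3.
Heron's formula: area = √(1509.3·650.95·565.75·292.65) ≈ 4.0333e+05.
The altitude from B has length 2·area/CA ≈ 854.86.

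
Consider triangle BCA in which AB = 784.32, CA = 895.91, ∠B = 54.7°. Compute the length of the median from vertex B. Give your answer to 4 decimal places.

m_B ≈ 830.7647

Law of sines: sin C = AB·sin B/CA ≈ 0.71448.
Since CA ≥ AB, only the acute value applies: ∠C ≈ 45.60°.
Then ∠A = 180° − ∠B − ∠C ≈ 79.70°.
Law of sines gives BC = CA·sin A/sin B ≈ 1080.1.
Median from B: ½√(2·AB² + 2·BC² − CA²) ≈ 830.76.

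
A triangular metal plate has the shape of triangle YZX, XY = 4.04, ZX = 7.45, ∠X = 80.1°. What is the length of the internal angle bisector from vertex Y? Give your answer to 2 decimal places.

4.38

By the law of cosines, YZ² = ZX² + XY² − 2·ZX·XY·cos X = 61.475, so YZ ≈ 7.8406.
Law of cosines again: cos Y = (XY² + YZ² − ZX²)/(2·XY·YZ) ≈ 0.35190, so ∠Y ≈ 69.40°.
The bisector from Y has length 2·XY·YZ·cos(∠Y/2)/(XY+YZ) ≈ 4.3841.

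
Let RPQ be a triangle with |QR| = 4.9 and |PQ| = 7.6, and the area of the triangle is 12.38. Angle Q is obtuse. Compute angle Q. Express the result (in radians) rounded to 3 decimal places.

∠Q ≈ 2.414 rad

From area = ½·|PQ|·|QR|·sin Q, we get sin Q = 2·area/(|PQ|·|QR|) ≈ 0.66488.
Taking the obtuse solution, ∠Q ≈ 2.414 rad.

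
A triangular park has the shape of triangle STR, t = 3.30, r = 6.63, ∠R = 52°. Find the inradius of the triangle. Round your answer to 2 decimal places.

1.17

Law of sines: sin T = t·sin R/r ≈ 0.39222.
Since r ≥ t, only the acute value applies: ∠T ≈ 23.09°.
Then ∠S = 180° − ∠R − ∠T ≈ 104.91°.
Law of sines gives s = r·sin S/sin R ≈ 8.1304.
Area = ½·r·t·sin S ≈ 10.571.
Semiperimeter p = (8.1304+3.3+6.63)/2 = 9.0302.
Inradius = area/p = 10.571/9.0302 ≈ 1.1707.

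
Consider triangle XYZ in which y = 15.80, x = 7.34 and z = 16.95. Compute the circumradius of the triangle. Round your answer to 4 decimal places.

By the law of cosines, cos X = (y² + z² − x²) / (2·y·z) ≈ 0.90188, so ∠X ≈ 25.59°.
Circumradius = x/(2 sin X) ≈ 8.4958.

R ≈ 8.4958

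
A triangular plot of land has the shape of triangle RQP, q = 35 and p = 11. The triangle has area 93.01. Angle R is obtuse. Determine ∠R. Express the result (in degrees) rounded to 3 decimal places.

From area = ½·q·p·sin R, we get sin R = 2·area/(q·p) ≈ 0.48317.
Taking the obtuse solution, ∠R ≈ 151.11°.

151.107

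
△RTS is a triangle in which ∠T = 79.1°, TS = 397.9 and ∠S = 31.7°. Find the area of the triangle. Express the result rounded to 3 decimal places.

The third angle is ∠R = 180° − ∠T − ∠S = 69.20°.
Law of sines: SR = TS·sin T/sin R ≈ 417.96.
Law of sines: RT = TS·sin S/sin R ≈ 223.66.
Area = ½·TS·SR·sin S ≈ 43695.

area ≈ 43694.801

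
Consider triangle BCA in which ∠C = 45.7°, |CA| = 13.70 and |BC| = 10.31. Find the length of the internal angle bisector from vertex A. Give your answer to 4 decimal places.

t_A ≈ 10.4334

By the law of cosines, |AB|² = |BC|² + |CA|² − 2·|BC|·|CA|·cos C = 96.688, so |AB| ≈ 9.833.
Law of cosines again: cos A = (|CA|² + |AB|² − |BC|²)/(2·|CA|·|AB|) ≈ 0.66097, so ∠A ≈ 48.63°.
The bisector from A has length 2·|CA|·|AB|·cos(∠A/2)/(|CA|+|AB|) ≈ 10.433.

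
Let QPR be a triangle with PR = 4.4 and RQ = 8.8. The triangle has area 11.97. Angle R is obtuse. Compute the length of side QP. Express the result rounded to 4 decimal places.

From area = ½·PR·RQ·sin R, we get sin R = 2·area/(PR·RQ) ≈ 0.61829.
Taking the obtuse solution, ∠R ≈ 141.81°.
Law of cosines then gives QP ≈ 12.556.

12.5564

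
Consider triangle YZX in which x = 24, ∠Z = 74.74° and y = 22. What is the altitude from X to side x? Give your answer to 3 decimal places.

h_X ≈ 21.224

By the law of cosines, z² = x² + y² − 2·x·y·cos Z = 782.06, so z ≈ 27.965.
Area = ½·x·y·sin Z ≈ 254.69.
The altitude from X has length 2·area/x ≈ 21.224.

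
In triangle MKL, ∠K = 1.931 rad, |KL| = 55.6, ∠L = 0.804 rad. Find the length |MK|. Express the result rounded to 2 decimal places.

101.24

The third angle is ∠M = π − ∠K − ∠L = 0.407 rad.
Law of sines: |MK| = |KL|·sin L/sin M ≈ 101.24.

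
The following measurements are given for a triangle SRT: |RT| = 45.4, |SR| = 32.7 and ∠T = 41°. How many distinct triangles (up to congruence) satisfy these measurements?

2

|RT|·sin T = 45.4·sin(41°) ≈ 29.79.
Since |RT| sin T < |SR| < |RT| (29.79 < 32.7 < 45.4), two triangles exist.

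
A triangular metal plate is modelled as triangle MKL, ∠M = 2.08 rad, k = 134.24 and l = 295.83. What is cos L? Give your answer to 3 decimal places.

By the law of cosines, m² = k² + l² − 2·k·l·cos M = 1.4425e+05, so m ≈ 379.81.
Law of cosines again: cos L = (m² + k² − l²)/(2·m·k) ≈ 0.73314, so ∠L ≈ 0.748 rad.

cos L ≈ 0.733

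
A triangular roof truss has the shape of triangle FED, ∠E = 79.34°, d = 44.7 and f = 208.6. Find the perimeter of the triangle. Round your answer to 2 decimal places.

perimeter ≈ 458.39

By the law of cosines, e² = d² + f² − 2·d·f·cos E = 42062, so e ≈ 205.09.
Semiperimeter s = (208.6+205.09+44.7)/2 = 229.2.
Perimeter = 208.6 + 205.09 + 44.7 = 458.39.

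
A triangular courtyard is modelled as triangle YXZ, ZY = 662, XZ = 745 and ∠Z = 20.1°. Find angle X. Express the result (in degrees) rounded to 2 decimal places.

61.54

By the law of cosines, YX² = XZ² + ZY² − 2·XZ·ZY·cos Z = 66965, so YX ≈ 258.78.
Law of cosines again: cos X = (YX² + XZ² − ZY²)/(2·YX·XZ) ≈ 0.47655, so ∠X ≈ 61.54°.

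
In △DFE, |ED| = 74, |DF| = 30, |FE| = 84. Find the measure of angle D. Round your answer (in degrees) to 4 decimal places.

∠D ≈ 98.8097°

By the law of cosines, cos D = (|ED|² + |DF|² − |FE|²) / (2·|ED|·|DF|) ≈ -0.15315, so ∠D ≈ 98.81°.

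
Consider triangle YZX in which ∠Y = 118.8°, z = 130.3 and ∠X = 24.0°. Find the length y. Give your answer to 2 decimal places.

188.86

The third angle is ∠Z = 180° − ∠X − ∠Y = 37.20°.
Law of sines: y = z·sin Y/sin Z ≈ 188.86.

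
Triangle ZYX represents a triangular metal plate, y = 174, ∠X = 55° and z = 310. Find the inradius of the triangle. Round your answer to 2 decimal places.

By the law of cosines, x² = z² + y² − 2·z·y·cos X = 64499, so x ≈ 253.97.
Area = ½·z·y·sin X ≈ 22093.
Semiperimeter s = (310+174+253.97)/2 = 368.98.
Inradius = area/s = 22093/368.98 ≈ 59.874.

r ≈ 59.87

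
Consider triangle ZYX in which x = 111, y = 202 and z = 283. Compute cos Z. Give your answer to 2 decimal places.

-0.60

By the law of cosines, cos Z = (y² + x² − z²) / (2·y·x) ≈ -0.60128, so ∠Z ≈ 126.96°.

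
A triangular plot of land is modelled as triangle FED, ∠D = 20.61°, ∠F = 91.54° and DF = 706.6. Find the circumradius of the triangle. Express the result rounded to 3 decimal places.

The third angle is ∠E = 180° − ∠D − ∠F = 67.85°.
Law of sines: ED = DF·sin F/sin E ≈ 762.63.
Law of sines: FE = DF·sin D/sin E ≈ 268.55.
Circumradius = DF/(2 sin E) ≈ 381.45.

381.451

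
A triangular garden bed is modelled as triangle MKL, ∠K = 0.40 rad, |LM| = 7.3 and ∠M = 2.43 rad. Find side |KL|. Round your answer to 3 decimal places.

The third angle is ∠L = π − ∠M − ∠K = 0.312 rad.
Law of sines: |KL| = |LM|·sin M/sin K ≈ 12.242.

12.242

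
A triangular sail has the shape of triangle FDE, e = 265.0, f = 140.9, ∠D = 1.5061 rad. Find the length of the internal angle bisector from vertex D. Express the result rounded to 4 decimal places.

t_D ≈ 134.2321

By the law of cosines, d² = e² + f² − 2·e·f·cos D = 85250, so d ≈ 291.98.
The bisector from D has length 2·e·f·cos(∠D/2)/(e+f) ≈ 134.23.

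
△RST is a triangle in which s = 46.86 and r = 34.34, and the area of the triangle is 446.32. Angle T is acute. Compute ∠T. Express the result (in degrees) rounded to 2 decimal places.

∠T ≈ 33.69°

From area = ½·r·s·sin T, we get sin T = 2·area/(r·s) ≈ 0.55472.
Taking the acute solution, ∠T ≈ 33.69°.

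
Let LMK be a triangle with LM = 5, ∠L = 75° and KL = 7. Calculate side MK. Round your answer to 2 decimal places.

By the law of cosines, MK² = KL² + LM² − 2·KL·LM·cos L = 55.883, so MK ≈ 7.4755.

7.48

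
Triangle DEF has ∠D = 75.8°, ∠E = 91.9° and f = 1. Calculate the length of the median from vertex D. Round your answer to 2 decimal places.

2.52

The third angle is ∠F = 180° − ∠D − ∠E = 12.30°.
Law of sines: d = f·sin D/sin F ≈ 4.5507.
Law of sines: e = f·sin E/sin F ≈ 4.6916.
Median from D: ½√(2·e² + 2·f² − d²) ≈ 2.5156.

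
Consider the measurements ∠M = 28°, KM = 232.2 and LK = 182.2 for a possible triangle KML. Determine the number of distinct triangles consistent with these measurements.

KM·sin M = 232.2·sin(28°) ≈ 109.
Since KM sin M < LK < KM (109 < 182.2 < 232.2), two triangles exist.

2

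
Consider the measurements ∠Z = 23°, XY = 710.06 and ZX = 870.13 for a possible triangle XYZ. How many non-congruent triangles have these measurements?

2

ZX·sin Z = 870.13·sin(23°) ≈ 340.
Since ZX sin Z < XY < ZX (340 < 710.06 < 870.13), two triangles exist.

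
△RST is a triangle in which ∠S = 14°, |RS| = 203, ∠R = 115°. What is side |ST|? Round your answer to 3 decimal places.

The third angle is ∠T = 180° − ∠R − ∠S = 51.00°.
Law of sines: |ST| = |RS|·sin R/sin T ≈ 236.74.

236.739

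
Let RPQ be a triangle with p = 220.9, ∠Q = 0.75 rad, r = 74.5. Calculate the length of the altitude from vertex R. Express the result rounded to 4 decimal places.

h_R ≈ 150.5740

By the law of cosines, q² = r² + p² − 2·r·p·cos Q = 30264, so q ≈ 173.97.
Area = ½·r·p·sin Q ≈ 5608.9.
The altitude from R has length 2·area/r ≈ 150.57.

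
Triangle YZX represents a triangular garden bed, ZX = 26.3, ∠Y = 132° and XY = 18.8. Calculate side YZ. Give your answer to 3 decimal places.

Law of sines: sin Z = XY·sin Y/ZX ≈ 0.53122.
Since ZX ≥ XY, only the acute value applies: ∠Z ≈ 32.09°.
Then ∠X = 180° − ∠Y − ∠Z ≈ 15.91°.
Law of sines gives YZ = ZX·sin X/sin Y ≈ 9.7026.

9.703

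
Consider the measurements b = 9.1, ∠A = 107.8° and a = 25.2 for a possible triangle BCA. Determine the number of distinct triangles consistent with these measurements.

b·sin A = 9.1·sin(107.8°) ≈ 8.664.
Since ∠A is not acute, a triangle exists only if a > b; here a > b, so there is exactly one triangle.

1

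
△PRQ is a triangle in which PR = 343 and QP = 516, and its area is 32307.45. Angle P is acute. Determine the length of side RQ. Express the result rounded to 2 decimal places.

233.16

From area = ½·QP·PR·sin P, we get sin P = 2·area/(QP·PR) ≈ 0.36508.
Taking the acute solution, ∠P ≈ 21.41°.
Law of cosines then gives RQ ≈ 233.16.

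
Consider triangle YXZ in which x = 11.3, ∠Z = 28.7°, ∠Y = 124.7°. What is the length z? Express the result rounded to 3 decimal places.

The third angle is ∠X = 180° − ∠Z − ∠Y = 26.60°.
Law of sines: z = x·sin Z/sin X ≈ 12.119.

12.119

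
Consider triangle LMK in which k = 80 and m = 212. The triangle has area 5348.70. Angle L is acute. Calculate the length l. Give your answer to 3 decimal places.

158.185

From area = ½·m·k·sin L, we get sin L = 2·area/(m·k) ≈ 0.63074.
Taking the acute solution, ∠L ≈ 39.10°.
Law of cosines then gives l ≈ 158.18.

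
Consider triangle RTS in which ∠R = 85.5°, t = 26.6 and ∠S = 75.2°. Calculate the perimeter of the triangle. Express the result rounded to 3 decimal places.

184.643

The third angle is ∠T = 180° − ∠S − ∠R = 19.30°.
Law of sines: r = t·sin R/sin T ≈ 80.233.
Law of sines: s = t·sin S/sin T ≈ 77.811.
Semiperimeter p = (80.233+26.6+77.811)/2 = 92.322.
Perimeter = 80.233 + 26.6 + 77.811 = 184.64.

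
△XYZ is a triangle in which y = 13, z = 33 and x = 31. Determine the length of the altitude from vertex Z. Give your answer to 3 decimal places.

h_Z ≈ 12.196

Semiperimeter s = (31 + 13 + 33)/2 = 38.5.
Heron's formula: area = √(38.5·7.5·25.5·5.5) ≈ 201.24.
The altitude from Z has length 2·area/z ≈ 12.196.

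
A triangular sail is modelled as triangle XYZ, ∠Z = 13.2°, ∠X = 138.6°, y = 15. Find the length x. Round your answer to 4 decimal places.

20.9918

The third angle is ∠Y = 180° − ∠Z − ∠X = 28.20°.
Law of sines: x = y·sin X/sin Y ≈ 20.992.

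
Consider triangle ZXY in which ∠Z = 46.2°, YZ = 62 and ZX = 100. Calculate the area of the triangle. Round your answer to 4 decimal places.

2237.4567

Area = ½·YZ·ZX·sin Z ≈ 2237.5.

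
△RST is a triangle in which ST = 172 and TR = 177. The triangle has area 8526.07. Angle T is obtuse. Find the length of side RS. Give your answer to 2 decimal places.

From area = ½·ST·TR·sin T, we get sin T = 2·area/(ST·TR) ≈ 0.56011.
Taking the obtuse solution, ∠T ≈ 145.94°.
Law of cosines then gives RS ≈ 333.7.

333.70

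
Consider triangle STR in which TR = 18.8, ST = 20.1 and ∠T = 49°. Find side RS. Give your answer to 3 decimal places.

16.175

By the law of cosines, RS² = ST² + TR² − 2·ST·TR·cos T = 261.63, so RS ≈ 16.175.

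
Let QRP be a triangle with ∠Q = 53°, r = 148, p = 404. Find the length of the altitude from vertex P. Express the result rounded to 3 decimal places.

h_P ≈ 118.198

By the law of cosines, q² = r² + p² − 2·r·p·cos Q = 1.1315e+05, so q ≈ 336.38.
Area = ½·r·p·sin Q ≈ 23876.
The altitude from P has length 2·area/p ≈ 118.2.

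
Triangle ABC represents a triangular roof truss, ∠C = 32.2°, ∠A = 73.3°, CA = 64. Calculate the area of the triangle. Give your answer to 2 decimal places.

area ≈ 1084.75

The third angle is ∠B = 180° − ∠C − ∠A = 74.50°.
Law of sines: BC = CA·sin A/sin B ≈ 63.614.
Law of sines: AB = CA·sin C/sin B ≈ 35.391.
Area = ½·CA·BC·sin C ≈ 1084.8.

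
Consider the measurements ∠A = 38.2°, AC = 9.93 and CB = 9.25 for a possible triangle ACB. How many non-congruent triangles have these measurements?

2

AC·sin A = 9.93·sin(38.2°) ≈ 6.141.
Since AC sin A < CB < AC (6.141 < 9.25 < 9.93), two triangles exist.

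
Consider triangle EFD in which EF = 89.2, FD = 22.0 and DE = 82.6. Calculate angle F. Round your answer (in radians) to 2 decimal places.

∠F ≈ 1.15 rad

By the law of cosines, cos F = (EF² + FD² − DE²) / (2·EF·FD) ≈ 0.41222, so ∠F ≈ 1.146 rad.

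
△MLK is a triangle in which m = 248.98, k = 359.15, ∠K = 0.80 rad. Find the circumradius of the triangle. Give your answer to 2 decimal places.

Law of sines: sin M = m·sin K/k ≈ 0.49731.
Since k ≥ m, only the acute value applies: ∠M ≈ 0.520 rad.
Then ∠L = π − ∠K − ∠M ≈ 1.821 rad.
Law of sines gives l = k·sin L/sin K ≈ 485.06.
Circumradius = k/(2 sin K) ≈ 250.33.

R ≈ 250.33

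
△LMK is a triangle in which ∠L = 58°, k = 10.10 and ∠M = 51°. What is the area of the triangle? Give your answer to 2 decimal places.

area ≈ 35.55

The third angle is ∠K = 180° − ∠L − ∠M = 71.00°.
Law of sines: l = k·sin L/sin K ≈ 9.0588.
Law of sines: m = k·sin M/sin K ≈ 8.3014.
Area = ½·k·l·sin M ≈ 35.552.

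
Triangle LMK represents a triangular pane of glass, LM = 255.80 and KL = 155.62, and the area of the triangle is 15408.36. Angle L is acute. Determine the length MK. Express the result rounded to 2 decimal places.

198.13

From area = ½·KL·LM·sin L, we get sin L = 2·area/(KL·LM) ≈ 0.77414.
Taking the acute solution, ∠L ≈ 50.73°.
Law of cosines then gives MK ≈ 198.13.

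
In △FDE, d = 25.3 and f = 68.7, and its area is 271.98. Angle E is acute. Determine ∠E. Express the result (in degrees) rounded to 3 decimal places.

From area = ½·f·d·sin E, we get sin E = 2·area/(f·d) ≈ 0.31296.
Taking the acute solution, ∠E ≈ 18.24°.

18.238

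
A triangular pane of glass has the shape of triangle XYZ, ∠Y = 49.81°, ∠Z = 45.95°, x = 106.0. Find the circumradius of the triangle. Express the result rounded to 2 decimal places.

53.27

The third angle is ∠X = 180° − ∠Y − ∠Z = 84.24°.
Law of sines: y = x·sin Y/sin X ≈ 81.385.
Law of sines: z = x·sin Z/sin X ≈ 76.572.
Circumradius = x/(2 sin X) ≈ 53.269.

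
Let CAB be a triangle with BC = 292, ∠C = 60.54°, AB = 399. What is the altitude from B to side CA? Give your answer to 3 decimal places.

Law of sines: sin A = BC·sin C/AB ≈ 0.63720.
Since AB ≥ BC, only the acute value applies: ∠A ≈ 39.58°.
Then ∠B = 180° − ∠C − ∠A ≈ 79.88°.
Law of sines gives CA = AB·sin B/sin C ≈ 451.12.
Area = ½·AB·BC·sin B ≈ 57347.
The altitude from B has length 2·area/CA ≈ 254.24.

h_B ≈ 254.244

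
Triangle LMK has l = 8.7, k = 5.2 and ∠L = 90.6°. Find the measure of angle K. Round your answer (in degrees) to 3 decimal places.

Law of sines: sin K = k·sin L/l ≈ 0.59767.
Since l ≥ k, only the acute value applies: ∠K ≈ 36.70°.
Then ∠M = 180° − ∠L − ∠K ≈ 52.70°.

∠K ≈ 36.703°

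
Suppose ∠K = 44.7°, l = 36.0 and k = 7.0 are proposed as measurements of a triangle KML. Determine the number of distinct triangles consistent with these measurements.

l·sin K = 36.0·sin(44.7°) ≈ 25.32.
Since k = 7.0 < 25.32 = l sin K, no triangle exists.

0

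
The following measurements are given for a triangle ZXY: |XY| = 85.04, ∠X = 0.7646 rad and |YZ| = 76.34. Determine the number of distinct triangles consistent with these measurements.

2

|XY|·sin X = 85.04·sin(0.7646 rad) ≈ 58.87.
Since |XY| sin X < |YZ| < |XY| (58.87 < 76.34 < 85.04), two triangles exist.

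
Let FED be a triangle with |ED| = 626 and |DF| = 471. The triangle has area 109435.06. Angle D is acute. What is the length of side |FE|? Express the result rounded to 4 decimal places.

467.5431

From area = ½·|ED|·|DF|·sin D, we get sin D = 2·area/(|ED|·|DF|) ≈ 0.74232.
Taking the acute solution, ∠D ≈ 0.8365 rad.
Law of cosines then gives |FE| ≈ 467.54.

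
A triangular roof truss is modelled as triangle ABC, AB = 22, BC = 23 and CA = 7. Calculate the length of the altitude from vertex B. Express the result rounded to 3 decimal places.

Semiperimeter s = (23 + 7 + 22)/2 = 26.
Heron's formula: area = √(26·3·19·4) ≈ 76.994.
The altitude from B has length 2·area/CA ≈ 21.998.

h_B ≈ 21.998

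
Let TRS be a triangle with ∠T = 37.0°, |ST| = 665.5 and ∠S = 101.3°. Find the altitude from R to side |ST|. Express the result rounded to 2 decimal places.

The third angle is ∠R = 180° − ∠S − ∠T = 41.70°.
Law of sines: |RS| = |ST|·sin T/sin R ≈ 602.06.
Law of sines: |TR| = |ST|·sin S/sin R ≈ 981.01.
Area = ½·|ST|·|RS|·sin S ≈ 1.9645e+05.
The altitude from R has length 2·area/|ST| ≈ 590.39.

590.39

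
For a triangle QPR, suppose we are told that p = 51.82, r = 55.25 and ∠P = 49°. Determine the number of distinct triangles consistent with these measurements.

r·sin P = 55.25·sin(49°) ≈ 41.7.
Since r sin P < p < r (41.7 < 51.82 < 55.25), two triangles exist.

2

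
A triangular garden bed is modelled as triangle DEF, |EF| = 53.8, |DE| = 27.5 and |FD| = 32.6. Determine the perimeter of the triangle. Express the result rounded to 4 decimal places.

113.9000

Perimeter = 53.8 + 32.6 + 27.5 = 113.9.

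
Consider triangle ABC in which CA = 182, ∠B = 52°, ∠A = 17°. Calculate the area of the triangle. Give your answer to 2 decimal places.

The third angle is ∠C = 180° − ∠A − ∠B = 111.00°.
Law of sines: BC = CA·sin A/sin B ≈ 67.527.
Law of sines: AB = CA·sin C/sin B ≈ 215.62.
Area = ½·CA·BC·sin C ≈ 5736.8.

5736.77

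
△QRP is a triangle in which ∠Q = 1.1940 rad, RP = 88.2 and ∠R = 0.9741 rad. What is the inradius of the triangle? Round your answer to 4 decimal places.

The third angle is ∠P = π − ∠Q − ∠R = 0.9735 rad.
Law of sines: PQ = RP·sin R/sin Q ≈ 78.463.
Law of sines: QR = RP·sin P/sin Q ≈ 78.431.
Area = ½·RP·PQ·sin P ≈ 2861.1.
Semiperimeter s = (88.2+78.463+78.431)/2 = 122.55.
Inradius = area/s = 2861.1/122.55 ≈ 23.347.

r ≈ 23.3470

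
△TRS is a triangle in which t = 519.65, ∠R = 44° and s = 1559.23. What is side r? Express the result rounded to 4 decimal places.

1239.1685

By the law of cosines, r² = s² + t² − 2·s·t·cos R = 1.5355e+06, so r ≈ 1239.2.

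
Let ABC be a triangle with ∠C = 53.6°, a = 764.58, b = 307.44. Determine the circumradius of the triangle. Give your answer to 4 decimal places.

By the law of cosines, c² = a² + b² − 2·a·b·cos C = 4.0012e+05, so c ≈ 632.55.
Area = ½·a·b·sin C ≈ 94600.
Circumradius = c/(2 sin C) ≈ 392.94.

R ≈ 392.9407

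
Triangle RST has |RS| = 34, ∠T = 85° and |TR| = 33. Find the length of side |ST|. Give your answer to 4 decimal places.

11.5521

Law of sines: sin S = |TR|·sin T/|RS| ≈ 0.96689.
Since |RS| ≥ |TR|, only the acute value applies: ∠S ≈ 75.22°.
Then ∠R = 180° − ∠T − ∠S ≈ 19.78°.
Law of sines gives |ST| = |RS|·sin R/sin T ≈ 11.552.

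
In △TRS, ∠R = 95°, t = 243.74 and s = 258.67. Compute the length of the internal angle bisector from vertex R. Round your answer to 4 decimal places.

t_R ≈ 169.5618

By the law of cosines, r² = s² + t² − 2·s·t·cos R = 1.3731e+05, so r ≈ 370.55.
The bisector from R has length 2·s·t·cos(∠R/2)/(s+t) ≈ 169.56.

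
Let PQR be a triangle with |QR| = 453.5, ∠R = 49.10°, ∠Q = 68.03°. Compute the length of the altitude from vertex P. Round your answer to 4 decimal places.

h_P ≈ 357.1866

The third angle is ∠P = 180° − ∠Q − ∠R = 62.87°.
Law of sines: |RP| = |QR|·sin Q/sin P ≈ 472.56.
Law of sines: |PQ| = |QR|·sin R/sin P ≈ 385.16.
Area = ½·|QR|·|RP|·sin R ≈ 80992.
The altitude from P has length 2·area/|QR| ≈ 357.19.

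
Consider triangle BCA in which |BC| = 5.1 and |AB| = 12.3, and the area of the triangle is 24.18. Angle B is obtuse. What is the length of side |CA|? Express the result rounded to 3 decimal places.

From area = ½·|AB|·|BC|·sin B, we get sin B = 2·area/(|AB|·|BC|) ≈ 0.77092.
Taking the obtuse solution, ∠B ≈ 129.56°.
Law of cosines then gives |CA| ≈ 16.038.

16.038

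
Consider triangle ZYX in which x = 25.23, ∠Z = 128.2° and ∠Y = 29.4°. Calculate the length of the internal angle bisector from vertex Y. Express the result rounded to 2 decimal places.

The third angle is ∠X = 180° − ∠Z − ∠Y = 22.40°.
Law of sines: z = x·sin Z/sin X ≈ 52.03.
Law of sines: y = x·sin Y/sin X ≈ 32.502.
The bisector from Y has length 2·x·z·cos(∠Y/2)/(x+z) ≈ 32.87.

t_Y ≈ 32.87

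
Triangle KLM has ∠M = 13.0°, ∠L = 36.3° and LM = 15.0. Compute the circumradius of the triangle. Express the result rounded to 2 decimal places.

R ≈ 9.89

The third angle is ∠K = 180° − ∠L − ∠M = 130.70°.
Law of sines: MK = LM·sin L/sin K ≈ 11.713.
Law of sines: KL = LM·sin M/sin K ≈ 4.4507.
Circumradius = LM/(2 sin K) ≈ 9.8927.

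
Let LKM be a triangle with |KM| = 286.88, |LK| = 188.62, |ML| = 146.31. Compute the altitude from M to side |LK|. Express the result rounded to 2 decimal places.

130.01

Semiperimeter s = (286.88 + 146.31 + 188.62)/2 = 310.9.
Heron's formula: area = √(310.9·24.025·164.59·122.28) ≈ 12261.
The altitude from M has length 2·area/|LK| ≈ 130.01.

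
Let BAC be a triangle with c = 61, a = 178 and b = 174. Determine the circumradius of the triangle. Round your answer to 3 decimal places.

By the law of cosines, cos B = (a² + c² − b²) / (2·a·c) ≈ 0.23619, so ∠B ≈ 76.34°.
Circumradius = b/(2 sin B) ≈ 89.533.

89.533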